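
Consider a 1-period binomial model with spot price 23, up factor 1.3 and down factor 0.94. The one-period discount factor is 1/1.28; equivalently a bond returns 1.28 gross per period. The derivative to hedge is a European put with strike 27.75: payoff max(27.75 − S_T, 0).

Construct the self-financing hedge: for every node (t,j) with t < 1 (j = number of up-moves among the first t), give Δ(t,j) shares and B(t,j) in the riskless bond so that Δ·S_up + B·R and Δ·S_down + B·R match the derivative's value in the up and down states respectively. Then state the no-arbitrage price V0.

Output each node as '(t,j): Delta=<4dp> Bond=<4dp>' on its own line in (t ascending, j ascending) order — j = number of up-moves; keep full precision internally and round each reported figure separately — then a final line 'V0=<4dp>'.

The replicating-portfolio and risk-neutral prices coincide; use p* = (1.28−0.94)/(1.3−0.94) = 0.9444 for the latter.
At expiry t=1: V(1,0)=6.1300, V(1,1)=0.0000
Node (0,0) S=23.0000: V=(p*·0.0000+(1−p*)·6.1300)/1.28=0.2661; Δ=(0.0000−6.1300)/(29.9000−21.6200)=-0.7403; B=V−Δ·S=17.2938
Check: Δ(0,0)·S0 + B(0,0) = 0.2661 = V0.

(0,0): Delta=-0.7403 Bond=17.2938
V0=0.2661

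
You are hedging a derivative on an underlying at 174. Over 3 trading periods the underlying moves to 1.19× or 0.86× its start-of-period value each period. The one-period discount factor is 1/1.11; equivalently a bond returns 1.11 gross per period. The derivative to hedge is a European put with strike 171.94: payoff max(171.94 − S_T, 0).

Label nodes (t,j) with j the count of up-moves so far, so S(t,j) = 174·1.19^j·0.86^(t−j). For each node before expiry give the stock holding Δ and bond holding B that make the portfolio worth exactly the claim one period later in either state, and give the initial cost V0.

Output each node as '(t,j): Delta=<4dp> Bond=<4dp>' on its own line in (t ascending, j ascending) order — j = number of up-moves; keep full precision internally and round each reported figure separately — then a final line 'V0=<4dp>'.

(0,0): Delta=-0.1329 Bond=25.5947
(1,0): Delta=-0.4476 Bond=75.5110
(1,1): Delta=-0.0601 Bond=13.3378
(2,0): Delta=-1.0000 Bond=154.9009
(2,1): Delta=-0.3199 Bond=61.0705
(2,2): Delta=0.0000 Bond=0.0000
V0=2.4741

Under the risk-neutral measure, an up-move has probability p* = (R−d)/(u−d) = 0.7576 and values discount at R = 1.11.
Terminal values V(3,·): V(3,0)=61.2663, V(3,1)=18.7984, V(3,2)=0.0000, V(3,3)=0.0000
  t=2,j=0: stock 128.6904 → up 153.1416 (V=18.7984), down 110.6737 (V=61.2663). Price 26.2105; hedge Δ=-1.0000, bond B=154.9009.
  t=2,j=1: stock 178.0716 → up 211.9052 (V=0.0000), down 153.1416 (V=18.7984). Price 4.1056; hedge Δ=-0.3199, bond B=61.0705.
  t=2,j=2: stock 246.4014 → up 293.2177 (V=0.0000), down 211.9052 (V=0.0000). Price 0.0000; hedge Δ=0.0000, bond B=0.0000.
  t=1,j=0: stock 149.6400 → up 178.0716 (V=4.1056), down 128.6904 (V=26.2105). Price 8.5264; hedge Δ=-0.4476, bond B=75.5110.
  t=1,j=1: stock 207.0600 → up 246.4014 (V=0.0000), down 178.0716 (V=4.1056). Price 0.8967; hedge Δ=-0.0601, bond B=13.3378.
  t=0,j=0: stock 174.0000 → up 207.0600 (V=0.8967), down 149.6400 (V=8.5264). Price 2.4741; hedge Δ=-0.1329, bond B=25.5947.
The time-0 hedge costs 2.4741, which is the no-arbitrage price.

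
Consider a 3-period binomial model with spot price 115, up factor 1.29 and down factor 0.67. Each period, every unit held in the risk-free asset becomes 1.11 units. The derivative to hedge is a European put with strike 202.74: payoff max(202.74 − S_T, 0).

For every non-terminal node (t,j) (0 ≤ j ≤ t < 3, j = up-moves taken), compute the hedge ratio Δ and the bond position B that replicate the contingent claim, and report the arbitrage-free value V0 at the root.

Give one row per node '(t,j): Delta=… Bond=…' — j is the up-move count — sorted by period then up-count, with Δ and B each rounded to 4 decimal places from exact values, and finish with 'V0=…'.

The replicating-portfolio and risk-neutral prices coincide; use p* = (1.11−0.67)/(1.29−0.67) = 0.7097 for the latter.
Terminal values V(3,·): V(3,0)=168.1523, V(3,1)=136.1457, V(3,2)=74.5211, V(3,3)=0.0000
  t=2,j=0: stock 51.6235 → up 66.5943 (V=136.1457), down 34.5877 (V=168.1523). Price 131.0251; hedge Δ=-1.0000, bond B=182.6486.
  t=2,j=1: stock 99.3945 → up 128.2189 (V=74.5211), down 66.5943 (V=136.1457). Price 83.2541; hedge Δ=-1.0000, bond B=182.6486.
  t=2,j=2: stock 191.3715 → up 246.8692 (V=0.0000), down 128.2189 (V=74.5211). Price 19.4911; hedge Δ=-0.6281, bond B=139.6864.
  t=1,j=0: stock 77.0500 → up 99.3945 (V=83.2541), down 51.6235 (V=131.0251). Price 87.4983; hedge Δ=-1.0000, bond B=164.5483.
  t=1,j=1: stock 148.3500 → up 191.3715 (V=19.4911), down 99.3945 (V=83.2541). Price 34.2369; hedge Δ=-0.6932, bond B=137.0805.
  t=0,j=0: stock 115.0000 → up 148.3500 (V=34.2369), down 77.0500 (V=87.4983). Price 44.7747; hedge Δ=-0.7470, bond B=130.6802.
Each (Δ,B) replicates both successor values, so the strategy is self-financing and V0 is arbitrage-free.

(0,0): Delta=-0.7470 Bond=130.6802
(1,0): Delta=-1.0000 Bond=164.5483
(1,1): Delta=-0.6932 Bond=137.0805
(2,0): Delta=-1.0000 Bond=182.6486
(2,1): Delta=-1.0000 Bond=182.6486
(2,2): Delta=-0.6281 Bond=139.6864
V0=44.7747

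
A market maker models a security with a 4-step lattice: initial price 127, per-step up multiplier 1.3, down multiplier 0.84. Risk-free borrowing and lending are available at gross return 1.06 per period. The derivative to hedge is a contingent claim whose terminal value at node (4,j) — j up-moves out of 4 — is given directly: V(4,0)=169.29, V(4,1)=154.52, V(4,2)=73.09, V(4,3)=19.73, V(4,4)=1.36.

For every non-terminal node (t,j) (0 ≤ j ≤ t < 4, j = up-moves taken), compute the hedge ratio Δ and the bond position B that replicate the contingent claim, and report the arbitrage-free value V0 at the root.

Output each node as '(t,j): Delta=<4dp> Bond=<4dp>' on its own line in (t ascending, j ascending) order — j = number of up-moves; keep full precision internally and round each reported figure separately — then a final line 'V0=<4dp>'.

Under the risk-neutral measure, an up-move has probability p* = (R−d)/(u−d) = 0.4783 and values discount at R = 1.06.
At expiry t=4: V(4,0)=169.2900, V(4,1)=154.5200, V(4,2)=73.0900, V(4,3)=19.7300, V(4,4)=1.3600
(3,0): S=75.2734. Δ = (V_up−V_dn)/(S_up−S_dn) = (154.5200−169.2900)/(97.8554−63.2297) = -0.4266. V = [p*·154.5200 + (1−p*)·169.2900]/1.06 = 153.0435. B = V − Δ·S = 185.1522.
(3,1): S=116.4946. Δ = (V_up−V_dn)/(S_up−S_dn) = (73.0900−154.5200)/(151.4429−97.8554) = -1.5196. V = [p*·73.0900 + (1−p*)·154.5200]/1.06 = 109.0332. B = V − Δ·S = 286.0550.
(3,2): S=180.2892. Δ = (V_up−V_dn)/(S_up−S_dn) = (19.7300−73.0900)/(234.3760−151.4429) = -0.6434. V = [p*·19.7300 + (1−p*)·73.0900]/1.06 = 44.8774. B = V − Δ·S = 160.8774.
(3,3): S=279.0190. Δ = (V_up−V_dn)/(S_up−S_dn) = (1.3600−19.7300)/(362.7247−234.3760) = -0.1431. V = [p*·1.3600 + (1−p*)·19.7300]/1.06 = 10.3249. B = V − Δ·S = 50.2596.
(2,0): S=89.6112. Δ = (V_up−V_dn)/(S_up−S_dn) = (109.0332−153.0435)/(116.4946−75.2734) = -1.0677. V = [p*·109.0332 + (1−p*)·153.0435]/1.06 = 124.5237. B = V − Δ·S = 220.1981.
(2,1): S=138.6840. Δ = (V_up−V_dn)/(S_up−S_dn) = (44.8774−109.0332)/(180.2892−116.4946) = -1.0057. V = [p*·44.8774 + (1−p*)·109.0332]/1.06 = 73.9151. B = V − Δ·S = 213.3844.
(2,2): S=214.6300. Δ = (V_up−V_dn)/(S_up−S_dn) = (10.3249−44.8774)/(279.0190−180.2892) = -0.3500. V = [p*·10.3249 + (1−p*)·44.8774]/1.06 = 26.7474. B = V − Δ·S = 101.8615.
(1,0): S=106.6800. Δ = (V_up−V_dn)/(S_up−S_dn) = (73.9151−124.5237)/(138.6840−89.6112) = -1.0313. V = [p*·73.9151 + (1−p*)·124.5237]/1.06 = 94.6411. B = V − Δ·S = 204.6598.
(1,1): S=165.1000. Δ = (V_up−V_dn)/(S_up−S_dn) = (26.7474−73.9151)/(214.6300−138.6840) = -0.6211. V = [p*·26.7474 + (1−p*)·73.9151]/1.06 = 48.4496. B = V − Δ·S = 150.9881.
(0,0): S=127.0000. Δ = (V_up−V_dn)/(S_up−S_dn) = (48.4496−94.6411)/(165.1000−106.6800) = -0.7907. V = [p*·48.4496 + (1−p*)·94.6411]/1.06 = 68.4430. B = V − Δ·S = 168.8592.
Each (Δ,B) replicates both successor values, so the strategy is self-financing and V0 is arbitrage-free.

(0,0): Delta=-0.7907 Bond=168.8592
(1,0): Delta=-1.0313 Bond=204.6598
(1,1): Delta=-0.6211 Bond=150.9881
(2,0): Delta=-1.0677 Bond=220.1981
(2,1): Delta=-1.0057 Bond=213.3844
(2,2): Delta=-0.3500 Bond=101.8615
(3,0): Delta=-0.4266 Bond=185.1522
(3,1): Delta=-1.5196 Bond=286.0550
(3,2): Delta=-0.6434 Bond=160.8774
(3,3): Delta=-0.1431 Bond=50.2596
V0=68.4430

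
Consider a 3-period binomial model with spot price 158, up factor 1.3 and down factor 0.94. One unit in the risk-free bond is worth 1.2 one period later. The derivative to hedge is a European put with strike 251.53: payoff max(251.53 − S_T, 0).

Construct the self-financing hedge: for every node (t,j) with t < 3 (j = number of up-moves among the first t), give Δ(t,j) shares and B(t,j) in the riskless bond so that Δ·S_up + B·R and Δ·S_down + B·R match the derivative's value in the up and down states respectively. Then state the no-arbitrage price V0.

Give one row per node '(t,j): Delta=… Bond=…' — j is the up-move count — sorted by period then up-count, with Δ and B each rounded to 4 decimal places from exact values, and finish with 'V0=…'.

Since d<R<u, set p* = (R−d)/(u−d) = 0.7222; price each node as the discounted p*-expectation of its children.
Terminal values V(3,·): V(3,0)=120.2977, V(3,1)=70.0386, V(3,2)=0.5312, V(3,3)=0.0000
Node (2,0) S=139.6088: V=(p*·70.0386+(1−p*)·120.2977)/1.2=69.9995; Δ=(70.0386−120.2977)/(181.4914−131.2323)=-1.0000; B=V−Δ·S=209.6083
Node (2,1) S=193.0760: V=(p*·0.5312+(1−p*)·70.0386)/1.2=16.5323; Δ=(0.5312−70.0386)/(250.9988−181.4914)=-1.0000; B=V−Δ·S=209.6083
Node (2,2) S=267.0200: V=(p*·0.0000+(1−p*)·0.5312)/1.2=0.1230; Δ=(0.0000−0.5312)/(347.1260−250.9988)=-0.0055; B=V−Δ·S=1.5985
Node (1,0) S=148.5200: V=(p*·16.5323+(1−p*)·69.9995)/1.2=26.1536; Δ=(16.5323−69.9995)/(193.0760−139.6088)=-1.0000; B=V−Δ·S=174.6736
Node (1,1) S=205.4000: V=(p*·0.1230+(1−p*)·16.5323)/1.2=3.9009; Δ=(0.1230−16.5323)/(267.0200−193.0760)=-0.2219; B=V−Δ·S=49.4825
Node (0,0) S=158.0000: V=(p*·3.9009+(1−p*)·26.1536)/1.2=8.4019; Δ=(3.9009−26.1536)/(205.4000−148.5200)=-0.3912; B=V−Δ·S=70.2149
Self-financing check: at every node Δ·S+B equals the discounted successor values.

(0,0): Delta=-0.3912 Bond=70.2149
(1,0): Delta=-1.0000 Bond=174.6736
(1,1): Delta=-0.2219 Bond=49.4825
(2,0): Delta=-1.0000 Bond=209.6083
(2,1): Delta=-1.0000 Bond=209.6083
(2,2): Delta=-0.0055 Bond=1.5985
V0=8.4019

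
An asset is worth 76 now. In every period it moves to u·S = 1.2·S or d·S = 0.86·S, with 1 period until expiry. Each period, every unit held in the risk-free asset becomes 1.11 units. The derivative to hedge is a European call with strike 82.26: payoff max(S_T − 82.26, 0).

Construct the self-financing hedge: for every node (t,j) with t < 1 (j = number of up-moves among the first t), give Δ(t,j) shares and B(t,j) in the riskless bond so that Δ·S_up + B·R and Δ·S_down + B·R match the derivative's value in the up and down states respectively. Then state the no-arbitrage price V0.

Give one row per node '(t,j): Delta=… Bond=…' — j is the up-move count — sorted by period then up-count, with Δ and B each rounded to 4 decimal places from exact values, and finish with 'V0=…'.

Since d<R<u, set p* = (R−d)/(u−d) = 0.7353; price each node as the discounted p*-expectation of its children.
Terminal values V(1,·): V(1,0)=0.0000, V(1,1)=8.9400
  t=0,j=0: stock 76.0000 → up 91.2000 (V=8.9400), down 65.3600 (V=0.0000). Price 5.9221; hedge Δ=0.3460, bond B=-20.3720.
Check: Δ(0,0)·S0 + B(0,0) = 5.9221 = V0.

(0,0): Delta=0.3460 Bond=-20.3720
V0=5.9221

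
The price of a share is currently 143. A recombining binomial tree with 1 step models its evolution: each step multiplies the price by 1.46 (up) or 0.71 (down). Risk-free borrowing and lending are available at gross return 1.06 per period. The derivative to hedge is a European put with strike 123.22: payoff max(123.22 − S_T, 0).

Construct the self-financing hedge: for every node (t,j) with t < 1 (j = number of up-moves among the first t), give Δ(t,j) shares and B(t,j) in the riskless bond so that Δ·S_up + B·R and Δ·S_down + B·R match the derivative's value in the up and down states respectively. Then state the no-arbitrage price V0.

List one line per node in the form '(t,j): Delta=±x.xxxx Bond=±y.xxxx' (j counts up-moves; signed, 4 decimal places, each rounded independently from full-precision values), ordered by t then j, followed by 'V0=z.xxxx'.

(0,0): Delta=-0.2022 Bond=39.8332
V0=10.9132

Under the risk-neutral measure, an up-move has probability p* = (R−d)/(u−d) = 0.4667 and values discount at R = 1.06.
Terminal values V(1,·): V(1,0)=21.6900, V(1,1)=0.0000
  t=0,j=0: stock 143.0000 → up 208.7800 (V=0.0000), down 101.5300 (V=21.6900). Price 10.9132; hedge Δ=-0.2022, bond B=39.8332.
Self-financing check: at every node Δ·S+B equals the discounted successor values.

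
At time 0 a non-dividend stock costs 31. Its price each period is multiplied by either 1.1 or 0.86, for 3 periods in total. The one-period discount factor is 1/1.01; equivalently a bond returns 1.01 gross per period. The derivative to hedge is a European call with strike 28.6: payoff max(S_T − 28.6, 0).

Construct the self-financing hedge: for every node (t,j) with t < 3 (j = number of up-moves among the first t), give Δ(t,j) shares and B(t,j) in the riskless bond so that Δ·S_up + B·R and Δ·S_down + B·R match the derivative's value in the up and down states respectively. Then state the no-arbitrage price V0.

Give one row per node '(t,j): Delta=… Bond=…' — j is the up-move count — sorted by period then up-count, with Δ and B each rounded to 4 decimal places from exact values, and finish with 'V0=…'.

(0,0): Delta=0.6893 Bond=-16.8079
(1,0): Delta=0.3538 Bond=-8.0323
(1,1): Delta=0.8467 Bond=-22.3422
(2,0): Delta=0.0000 Bond=0.0000
(2,1): Delta=0.5198 Bond=-12.9802
(2,2): Delta=1.0000 Bond=-28.3168
V0=4.5607

No-arbitrage ⇒ martingale measure with p* = (R−d)/(u−d) = 0.6250.
Terminal values V(3,·): V(3,0)=0.0000, V(3,1)=0.0000, V(3,2)=3.6586, V(3,3)=12.6610
  t=2,j=0: stock 22.9276 → up 25.2204 (V=0.0000), down 19.7177 (V=0.0000). Price 0.0000; hedge Δ=0.0000, bond B=0.0000.
  t=2,j=1: stock 29.3260 → up 32.2586 (V=3.6586), down 25.2204 (V=0.0000). Price 2.2640; hedge Δ=0.5198, bond B=-12.9802.
  t=2,j=2: stock 37.5100 → up 41.2610 (V=12.6610), down 32.2586 (V=3.6586). Price 9.1932; hedge Δ=1.0000, bond B=-28.3168.
  t=1,j=0: stock 26.6600 → up 29.3260 (V=2.2640), down 22.9276 (V=0.0000). Price 1.4010; hedge Δ=0.3538, bond B=-8.0323.
  t=1,j=1: stock 34.1000 → up 37.5100 (V=9.1932), down 29.3260 (V=2.2640). Price 6.5294; hedge Δ=0.8467, bond B=-22.3422.
  t=0,j=0: stock 31.0000 → up 34.1000 (V=6.5294), down 26.6600 (V=1.4010). Price 4.5607; hedge Δ=0.6893, bond B=-16.8079.
The time-0 hedge costs 4.5607, which is the no-arbitrage price.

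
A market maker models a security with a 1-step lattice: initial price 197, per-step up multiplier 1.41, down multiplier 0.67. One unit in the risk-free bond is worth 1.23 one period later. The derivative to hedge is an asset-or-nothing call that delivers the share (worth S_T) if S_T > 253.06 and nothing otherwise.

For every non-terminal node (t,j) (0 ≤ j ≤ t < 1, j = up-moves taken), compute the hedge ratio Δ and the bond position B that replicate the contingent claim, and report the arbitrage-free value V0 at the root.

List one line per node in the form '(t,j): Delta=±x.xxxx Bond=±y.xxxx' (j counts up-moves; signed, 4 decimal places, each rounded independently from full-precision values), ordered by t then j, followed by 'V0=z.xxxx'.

(0,0): Delta=1.9054 Bond=-204.4670
V0=170.8978

No-arbitrage ⇒ martingale measure with p* = (R−d)/(u−d) = 0.7568.
At expiry t=1: V(1,0)=0.0000, V(1,1)=277.7700
Node (0,0) S=197.0000: V=(p*·277.7700+(1−p*)·0.0000)/1.23=170.8978; Δ=(277.7700−0.0000)/(277.7700−131.9900)=1.9054; B=V−Δ·S=-204.4670
The time-0 hedge costs 170.8978, which is the no-arbitrage price.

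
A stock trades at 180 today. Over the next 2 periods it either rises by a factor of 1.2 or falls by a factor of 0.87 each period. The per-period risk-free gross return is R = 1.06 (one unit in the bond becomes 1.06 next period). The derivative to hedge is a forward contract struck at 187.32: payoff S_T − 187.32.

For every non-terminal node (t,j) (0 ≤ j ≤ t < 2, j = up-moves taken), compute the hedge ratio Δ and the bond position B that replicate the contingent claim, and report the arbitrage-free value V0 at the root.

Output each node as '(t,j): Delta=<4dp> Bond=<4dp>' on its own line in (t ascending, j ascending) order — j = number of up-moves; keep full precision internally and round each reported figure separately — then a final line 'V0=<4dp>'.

(0,0): Delta=1.0000 Bond=-166.7141
(1,0): Delta=1.0000 Bond=-176.7170
(1,1): Delta=1.0000 Bond=-176.7170
V0=13.2859

Risk-neutral probability p* = (R−d)/(u−d) = (1.06−0.87)/(1.2−0.87) = 0.5758.
Terminal values V(2,·): V(2,0)=-51.0780, V(2,1)=0.6000, V(2,2)=71.8800
(1,0): S=156.6000. Δ = (V_up−V_dn)/(S_up−S_dn) = (0.6000−-51.0780)/(187.9200−136.2420) = 1.0000. V = [p*·0.6000 + (1−p*)·-51.0780]/1.06 = -20.1170. B = V − Δ·S = -176.7170.
(1,1): S=216.0000. Δ = (V_up−V_dn)/(S_up−S_dn) = (71.8800−0.6000)/(259.2000−187.9200) = 1.0000. V = [p*·71.8800 + (1−p*)·0.6000]/1.06 = 39.2830. B = V − Δ·S = -176.7170.
(0,0): S=180.0000. Δ = (V_up−V_dn)/(S_up−S_dn) = (39.2830−-20.1170)/(216.0000−156.6000) = 1.0000. V = [p*·39.2830 + (1−p*)·-20.1170]/1.06 = 13.2859. B = V − Δ·S = -166.7141.
Self-financing check: at every node Δ·S+B equals the discounted successor values.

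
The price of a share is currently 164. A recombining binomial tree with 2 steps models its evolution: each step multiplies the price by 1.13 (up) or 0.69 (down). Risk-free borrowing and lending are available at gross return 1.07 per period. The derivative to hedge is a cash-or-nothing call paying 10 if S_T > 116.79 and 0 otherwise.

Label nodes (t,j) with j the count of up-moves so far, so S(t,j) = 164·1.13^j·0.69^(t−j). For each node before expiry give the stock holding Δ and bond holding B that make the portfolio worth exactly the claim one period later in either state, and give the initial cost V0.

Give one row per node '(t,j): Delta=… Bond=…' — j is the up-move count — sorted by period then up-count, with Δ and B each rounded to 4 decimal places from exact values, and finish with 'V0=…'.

Under the risk-neutral measure, an up-move has probability p* = (R−d)/(u−d) = 0.8636 and values discount at R = 1.07.
Payoff layer (t=2): V(2,0)=0.0000, V(2,1)=10.0000, V(2,2)=10.0000
Node (1,0) S=113.1600: V=(p*·10.0000+(1−p*)·0.0000)/1.07=8.0714; Δ=(10.0000−0.0000)/(127.8708−78.0804)=0.2008; B=V−Δ·S=-14.6559
Node (1,1) S=185.3200: V=(p*·10.0000+(1−p*)·10.0000)/1.07=9.3458; Δ=(10.0000−10.0000)/(209.4116−127.8708)=0.0000; B=V−Δ·S=9.3458
Node (0,0) S=164.0000: V=(p*·9.3458+(1−p*)·8.0714)/1.07=8.5720; Δ=(9.3458−8.0714)/(185.3200−113.1600)=0.0177; B=V−Δ·S=5.6755
Each (Δ,B) replicates both successor values, so the strategy is self-financing and V0 is arbitrage-free.

(0,0): Delta=0.0177 Bond=5.6755
(1,0): Delta=0.2008 Bond=-14.6559
(1,1): Delta=0.0000 Bond=9.3458
V0=8.5720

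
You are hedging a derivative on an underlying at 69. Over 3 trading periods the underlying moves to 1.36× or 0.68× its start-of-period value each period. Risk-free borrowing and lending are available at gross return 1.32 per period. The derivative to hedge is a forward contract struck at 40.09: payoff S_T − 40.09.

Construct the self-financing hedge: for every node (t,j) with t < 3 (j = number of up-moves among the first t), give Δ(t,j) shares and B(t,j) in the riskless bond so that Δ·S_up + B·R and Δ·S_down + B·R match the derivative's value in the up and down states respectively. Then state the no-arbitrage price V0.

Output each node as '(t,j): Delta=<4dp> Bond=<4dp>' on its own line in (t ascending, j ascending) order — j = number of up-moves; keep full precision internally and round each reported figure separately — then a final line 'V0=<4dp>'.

Risk-neutral probability p* = (R−d)/(u−d) = (1.32−0.68)/(1.36−0.68) = 0.9412.
Terminal values V(3,·): V(3,0)=-18.3942, V(3,1)=3.3016, V(3,2)=46.6932, V(3,3)=133.4765
  t=2,j=0: stock 31.9056 → up 43.3916 (V=3.3016), down 21.6958 (V=-18.3942). Price 1.5344; hedge Δ=1.0000, bond B=-30.3712.
  t=2,j=1: stock 63.8112 → up 86.7832 (V=46.6932), down 43.3916 (V=3.3016). Price 33.4400; hedge Δ=1.0000, bond B=-30.3712.
  t=2,j=2: stock 127.6224 → up 173.5665 (V=133.4765), down 86.7832 (V=46.6932). Price 97.2512; hedge Δ=1.0000, bond B=-30.3712.
  t=1,j=0: stock 46.9200 → up 63.8112 (V=33.4400), down 31.9056 (V=1.5344). Price 23.9115; hedge Δ=1.0000, bond B=-23.0085.
  t=1,j=1: stock 93.8400 → up 127.6224 (V=97.2512), down 63.8112 (V=33.4400). Price 70.8315; hedge Δ=1.0000, bond B=-23.0085.
  t=0,j=0: stock 69.0000 → up 93.8400 (V=70.8315), down 46.9200 (V=23.9115). Price 51.5693; hedge Δ=1.0000, bond B=-17.4307.
Root portfolio cost Δ·69+B reproduces V0=51.5693.

(0,0): Delta=1.0000 Bond=-17.4307
(1,0): Delta=1.0000 Bond=-23.0085
(1,1): Delta=1.0000 Bond=-23.0085
(2,0): Delta=1.0000 Bond=-30.3712
(2,1): Delta=1.0000 Bond=-30.3712
(2,2): Delta=1.0000 Bond=-30.3712
V0=51.5693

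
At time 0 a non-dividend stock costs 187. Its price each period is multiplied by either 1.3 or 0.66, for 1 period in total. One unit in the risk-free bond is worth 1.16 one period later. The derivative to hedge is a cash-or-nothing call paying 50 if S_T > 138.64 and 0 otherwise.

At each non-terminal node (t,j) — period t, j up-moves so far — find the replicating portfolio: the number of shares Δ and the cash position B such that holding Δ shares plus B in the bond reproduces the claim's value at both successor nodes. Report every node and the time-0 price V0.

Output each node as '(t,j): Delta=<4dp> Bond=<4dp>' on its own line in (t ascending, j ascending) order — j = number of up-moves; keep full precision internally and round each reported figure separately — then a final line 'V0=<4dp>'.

Since d<R<u, set p* = (R−d)/(u−d) = 0.7812; price each node as the discounted p*-expectation of its children.
Payoff layer (t=1): V(1,0)=0.0000, V(1,1)=50.0000
(0,0): S=187.0000. Δ = (V_up−V_dn)/(S_up−S_dn) = (50.0000−0.0000)/(243.1000−123.4200) = 0.4178. V = [p*·50.0000 + (1−p*)·0.0000]/1.16 = 33.6746. B = V − Δ·S = -44.4504.
The time-0 hedge costs 33.6746, which is the no-arbitrage price.

(0,0): Delta=0.4178 Bond=-44.4504
V0=33.6746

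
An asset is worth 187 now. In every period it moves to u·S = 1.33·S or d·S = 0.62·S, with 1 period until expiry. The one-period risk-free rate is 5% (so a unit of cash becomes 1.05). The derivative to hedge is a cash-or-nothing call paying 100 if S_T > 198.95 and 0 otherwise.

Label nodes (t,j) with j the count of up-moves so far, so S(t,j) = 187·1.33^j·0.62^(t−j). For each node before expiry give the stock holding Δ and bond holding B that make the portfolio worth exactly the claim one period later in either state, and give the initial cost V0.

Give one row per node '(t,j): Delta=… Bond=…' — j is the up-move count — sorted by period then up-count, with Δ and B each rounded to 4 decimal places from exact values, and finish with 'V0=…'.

(0,0): Delta=0.7532 Bond=-83.1657
V0=57.6794

No-arbitrage ⇒ martingale measure with p* = (R−d)/(u−d) = 0.6056.
Terminal payoffs: V(1,0)=0.0000, V(1,1)=100.0000
Node (0,0) S=187.0000: V=(p*·100.0000+(1−p*)·0.0000)/1.05=57.6794; Δ=(100.0000−0.0000)/(248.7100−115.9400)=0.7532; B=V−Δ·S=-83.1657
Check: Δ(0,0)·S0 + B(0,0) = 57.6794 = V0.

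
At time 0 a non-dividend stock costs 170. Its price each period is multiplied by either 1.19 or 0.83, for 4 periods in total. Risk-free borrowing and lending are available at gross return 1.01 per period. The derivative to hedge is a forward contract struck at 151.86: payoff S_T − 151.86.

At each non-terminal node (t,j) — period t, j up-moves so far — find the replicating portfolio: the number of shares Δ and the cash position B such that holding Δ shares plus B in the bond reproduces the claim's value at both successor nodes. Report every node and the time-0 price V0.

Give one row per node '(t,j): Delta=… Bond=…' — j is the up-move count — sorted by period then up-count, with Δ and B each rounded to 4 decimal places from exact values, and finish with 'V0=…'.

Risk-neutral probability p* = (R−d)/(u−d) = (1.01−0.83)/(1.19−0.83) = 0.5000.
Terminal values V(4,·): V(4,0)=-71.1809, V(4,1)=-36.1875, V(4,2)=13.9837, V(4,3)=85.9159, V(4,4)=189.0477
(3,0): S=97.2038. Δ = (V_up−V_dn)/(S_up−S_dn) = (-36.1875−-71.1809)/(115.6725−80.6791) = 1.0000. V = [p*·-36.1875 + (1−p*)·-71.1809]/1.01 = -53.1526. B = V − Δ·S = -150.3564.
(3,1): S=139.3645. Δ = (V_up−V_dn)/(S_up−S_dn) = (13.9837−-36.1875)/(165.8437−115.6725) = 1.0000. V = [p*·13.9837 + (1−p*)·-36.1875]/1.01 = -10.9920. B = V − Δ·S = -150.3564.
(3,2): S=199.8117. Δ = (V_up−V_dn)/(S_up−S_dn) = (85.9159−13.9837)/(237.7759−165.8437) = 1.0000. V = [p*·85.9159 + (1−p*)·13.9837]/1.01 = 49.4553. B = V − Δ·S = -150.3564.
(3,3): S=286.4770. Δ = (V_up−V_dn)/(S_up−S_dn) = (189.0477−85.9159)/(340.9077−237.7759) = 1.0000. V = [p*·189.0477 + (1−p*)·85.9159]/1.01 = 136.1206. B = V − Δ·S = -150.3564.
(2,0): S=117.1130. Δ = (V_up−V_dn)/(S_up−S_dn) = (-10.9920−-53.1526)/(139.3645−97.2038) = 1.0000. V = [p*·-10.9920 + (1−p*)·-53.1526]/1.01 = -31.7548. B = V − Δ·S = -148.8678.
(2,1): S=167.9090. Δ = (V_up−V_dn)/(S_up−S_dn) = (49.4553−-10.9920)/(199.8117−139.3645) = 1.0000. V = [p*·49.4553 + (1−p*)·-10.9920]/1.01 = 19.0412. B = V − Δ·S = -148.8678.
(2,2): S=240.7370. Δ = (V_up−V_dn)/(S_up−S_dn) = (136.1206−49.4553)/(286.4770−199.8117) = 1.0000. V = [p*·136.1206 + (1−p*)·49.4553]/1.01 = 91.8692. B = V − Δ·S = -148.8678.
(1,0): S=141.1000. Δ = (V_up−V_dn)/(S_up−S_dn) = (19.0412−-31.7548)/(167.9090−117.1130) = 1.0000. V = [p*·19.0412 + (1−p*)·-31.7548]/1.01 = -6.2938. B = V − Δ·S = -147.3938.
(1,1): S=202.3000. Δ = (V_up−V_dn)/(S_up−S_dn) = (91.8692−19.0412)/(240.7370−167.9090) = 1.0000. V = [p*·91.8692 + (1−p*)·19.0412]/1.01 = 54.9062. B = V − Δ·S = -147.3938.
(0,0): S=170.0000. Δ = (V_up−V_dn)/(S_up−S_dn) = (54.9062−-6.2938)/(202.3000−141.1000) = 1.0000. V = [p*·54.9062 + (1−p*)·-6.2938]/1.01 = 24.0655. B = V − Δ·S = -145.9345.
Root portfolio cost Δ·170+B reproduces V0=24.0655.

(0,0): Delta=1.0000 Bond=-145.9345
(1,0): Delta=1.0000 Bond=-147.3938
(1,1): Delta=1.0000 Bond=-147.3938
(2,0): Delta=1.0000 Bond=-148.8678
(2,1): Delta=1.0000 Bond=-148.8678
(2,2): Delta=1.0000 Bond=-148.8678
(3,0): Delta=1.0000 Bond=-150.3564
(3,1): Delta=1.0000 Bond=-150.3564
(3,2): Delta=1.0000 Bond=-150.3564
(3,3): Delta=1.0000 Bond=-150.3564
V0=24.0655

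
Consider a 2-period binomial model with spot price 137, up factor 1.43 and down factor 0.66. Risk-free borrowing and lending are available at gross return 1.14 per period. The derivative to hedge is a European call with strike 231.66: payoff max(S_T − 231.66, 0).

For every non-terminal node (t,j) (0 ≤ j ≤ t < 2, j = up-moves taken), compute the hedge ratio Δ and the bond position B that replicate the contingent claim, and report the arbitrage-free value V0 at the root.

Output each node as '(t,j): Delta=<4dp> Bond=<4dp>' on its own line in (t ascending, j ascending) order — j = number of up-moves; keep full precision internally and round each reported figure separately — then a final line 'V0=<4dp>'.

(0,0): Delta=0.2514 Bond=-19.9369
(1,0): Delta=0.0000 Bond=0.0000
(1,1): Delta=0.3215 Bond=-36.4596
V0=14.4996

Since d<R<u, set p* = (R−d)/(u−d) = 0.6234; price each node as the discounted p*-expectation of its children.
Terminal payoffs: V(2,0)=0.0000, V(2,1)=0.0000, V(2,2)=48.4913
Node (1,0) S=90.4200: V=(p*·0.0000+(1−p*)·0.0000)/1.14=0.0000; Δ=(0.0000−0.0000)/(129.3006−59.6772)=0.0000; B=V−Δ·S=0.0000
Node (1,1) S=195.9100: V=(p*·48.4913+(1−p*)·0.0000)/1.14=26.5161; Δ=(48.4913−0.0000)/(280.1513−129.3006)=0.3215; B=V−Δ·S=-36.4596
Node (0,0) S=137.0000: V=(p*·26.5161+(1−p*)·0.0000)/1.14=14.4996; Δ=(26.5161−0.0000)/(195.9100−90.4200)=0.2514; B=V−Δ·S=-19.9369
Check: Δ(0,0)·S0 + B(0,0) = 14.4996 = V0.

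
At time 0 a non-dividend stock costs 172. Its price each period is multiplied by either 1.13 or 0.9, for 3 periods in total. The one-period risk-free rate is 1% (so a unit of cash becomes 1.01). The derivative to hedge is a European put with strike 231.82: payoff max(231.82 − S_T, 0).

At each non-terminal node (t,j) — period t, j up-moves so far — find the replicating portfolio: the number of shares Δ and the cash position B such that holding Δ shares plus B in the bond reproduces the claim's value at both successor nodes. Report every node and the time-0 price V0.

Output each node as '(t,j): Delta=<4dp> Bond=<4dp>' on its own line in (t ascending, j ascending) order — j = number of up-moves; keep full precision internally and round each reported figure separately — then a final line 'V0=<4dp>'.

The replicating-portfolio and risk-neutral prices coincide; use p* = (1.01−0.9)/(1.13−0.9) = 0.4783 for the latter.
Terminal payoffs: V(3,0)=106.4320, V(3,1)=74.3884, V(3,2)=34.1559, V(3,3)=0.0000
(2,0): S=139.3200. Δ = (V_up−V_dn)/(S_up−S_dn) = (74.3884−106.4320)/(157.4316−125.3880) = -1.0000. V = [p*·74.3884 + (1−p*)·106.4320]/1.01 = 90.2048. B = V − Δ·S = 229.5248.
(2,1): S=174.9240. Δ = (V_up−V_dn)/(S_up−S_dn) = (34.1559−74.3884)/(197.6641−157.4316) = -1.0000. V = [p*·34.1559 + (1−p*)·74.3884]/1.01 = 54.6008. B = V − Δ·S = 229.5248.
(2,2): S=219.6268. Δ = (V_up−V_dn)/(S_up−S_dn) = (0.0000−34.1559)/(248.1783−197.6641) = -0.6762. V = [p*·0.0000 + (1−p*)·34.1559]/1.01 = 17.6440. B = V − Δ·S = 166.1478.
(1,0): S=154.8000. Δ = (V_up−V_dn)/(S_up−S_dn) = (54.6008−90.2048)/(174.9240−139.3200) = -1.0000. V = [p*·54.6008 + (1−p*)·90.2048]/1.01 = 72.4522. B = V − Δ·S = 227.2522.
(1,1): S=194.3600. Δ = (V_up−V_dn)/(S_up−S_dn) = (17.6440−54.6008)/(219.6268−174.9240) = -0.8267. V = [p*·17.6440 + (1−p*)·54.6008]/1.01 = 36.5602. B = V − Δ·S = 197.2416.
(0,0): S=172.0000. Δ = (V_up−V_dn)/(S_up−S_dn) = (36.5602−72.4522)/(194.3600−154.8000) = -0.9073. V = [p*·36.5602 + (1−p*)·72.4522]/1.01 = 54.7391. B = V − Δ·S = 210.7914.
Check: Δ(0,0)·S0 + B(0,0) = 54.7391 = V0.

(0,0): Delta=-0.9073 Bond=210.7914
(1,0): Delta=-1.0000 Bond=227.2522
(1,1): Delta=-0.8267 Bond=197.2416
(2,0): Delta=-1.0000 Bond=229.5248
(2,1): Delta=-1.0000 Bond=229.5248
(2,2): Delta=-0.6762 Bond=166.1478
V0=54.7391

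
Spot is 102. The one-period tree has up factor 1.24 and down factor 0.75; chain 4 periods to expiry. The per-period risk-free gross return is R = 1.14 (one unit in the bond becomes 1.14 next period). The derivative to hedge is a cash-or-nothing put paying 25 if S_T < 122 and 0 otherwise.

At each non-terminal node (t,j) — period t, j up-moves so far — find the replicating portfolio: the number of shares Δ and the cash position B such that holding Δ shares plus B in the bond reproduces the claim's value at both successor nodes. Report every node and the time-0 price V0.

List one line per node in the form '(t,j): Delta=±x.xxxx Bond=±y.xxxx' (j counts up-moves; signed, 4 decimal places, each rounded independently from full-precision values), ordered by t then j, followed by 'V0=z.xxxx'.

Under the risk-neutral measure, an up-move has probability p* = (R−d)/(u−d) = 0.7959 and values discount at R = 1.14.
Terminal values V(4,·): V(4,0)=25.0000, V(4,1)=25.0000, V(4,2)=25.0000, V(4,3)=0.0000, V(4,4)=0.0000
(3,0): S=43.0312. Δ = (V_up−V_dn)/(S_up−S_dn) = (25.0000−25.0000)/(53.3588−32.2734) = 0.0000. V = [p*·25.0000 + (1−p*)·25.0000]/1.14 = 21.9298. B = V − Δ·S = 21.9298.
(3,1): S=71.1450. Δ = (V_up−V_dn)/(S_up−S_dn) = (25.0000−25.0000)/(88.2198−53.3588) = 0.0000. V = [p*·25.0000 + (1−p*)·25.0000]/1.14 = 21.9298. B = V − Δ·S = 21.9298.
(3,2): S=117.6264. Δ = (V_up−V_dn)/(S_up−S_dn) = (0.0000−25.0000)/(145.8567−88.2198) = -0.4337. V = [p*·0.0000 + (1−p*)·25.0000]/1.14 = 4.4755. B = V − Δ·S = 55.4959.
(3,3): S=194.4756. Δ = (V_up−V_dn)/(S_up−S_dn) = (0.0000−0.0000)/(241.1498−145.8567) = 0.0000. V = [p*·0.0000 + (1−p*)·0.0000]/1.14 = 0.0000. B = V − Δ·S = 0.0000.
(2,0): S=57.3750. Δ = (V_up−V_dn)/(S_up−S_dn) = (21.9298−21.9298)/(71.1450−43.0312) = 0.0000. V = [p*·21.9298 + (1−p*)·21.9298]/1.14 = 19.2367. B = V − Δ·S = 19.2367.
(2,1): S=94.8600. Δ = (V_up−V_dn)/(S_up−S_dn) = (4.4755−21.9298)/(117.6264−71.1450) = -0.3755. V = [p*·4.4755 + (1−p*)·21.9298]/1.14 = 7.0505. B = V − Δ·S = 42.6716.
(2,2): S=156.8352. Δ = (V_up−V_dn)/(S_up−S_dn) = (0.0000−4.4755)/(194.4756−117.6264) = -0.0582. V = [p*·0.0000 + (1−p*)·4.4755]/1.14 = 0.8012. B = V − Δ·S = 9.9348.
(1,0): S=76.5000. Δ = (V_up−V_dn)/(S_up−S_dn) = (7.0505−19.2367)/(94.8600−57.3750) = -0.3251. V = [p*·7.0505 + (1−p*)·19.2367]/1.14 = 8.3662. B = V − Δ·S = 33.2360.
(1,1): S=126.4800. Δ = (V_up−V_dn)/(S_up−S_dn) = (0.8012−7.0505)/(156.8352−94.8600) = -0.1008. V = [p*·0.8012 + (1−p*)·7.0505]/1.14 = 1.8215. B = V − Δ·S = 14.5753.
(0,0): S=102.0000. Δ = (V_up−V_dn)/(S_up−S_dn) = (1.8215−8.3662)/(126.4800−76.5000) = -0.1309. V = [p*·1.8215 + (1−p*)·8.3662]/1.14 = 2.7695. B = V − Δ·S = 16.1259.
The time-0 hedge costs 2.7695, which is the no-arbitrage price.

(0,0): Delta=-0.1309 Bond=16.1259
(1,0): Delta=-0.3251 Bond=33.2360
(1,1): Delta=-0.1008 Bond=14.5753
(2,0): Delta=0.0000 Bond=19.2367
(2,1): Delta=-0.3755 Bond=42.6716
(2,2): Delta=-0.0582 Bond=9.9348
(3,0): Delta=0.0000 Bond=21.9298
(3,1): Delta=0.0000 Bond=21.9298
(3,2): Delta=-0.4337 Bond=55.4959
(3,3): Delta=0.0000 Bond=0.0000
V0=2.7695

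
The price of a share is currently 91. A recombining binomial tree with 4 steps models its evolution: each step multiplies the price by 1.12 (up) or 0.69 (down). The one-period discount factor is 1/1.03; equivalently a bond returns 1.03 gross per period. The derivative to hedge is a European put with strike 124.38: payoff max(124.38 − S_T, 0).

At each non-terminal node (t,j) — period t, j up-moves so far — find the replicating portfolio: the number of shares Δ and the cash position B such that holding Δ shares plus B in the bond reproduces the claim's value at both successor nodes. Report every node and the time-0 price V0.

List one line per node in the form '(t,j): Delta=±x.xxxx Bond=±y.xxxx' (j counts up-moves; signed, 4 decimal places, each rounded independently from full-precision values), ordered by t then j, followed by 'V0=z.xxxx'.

(0,0): Delta=-0.7825 Bond=97.2526
(1,0): Delta=-1.0000 Bond=113.8253
(1,1): Delta=-0.7471 Bond=96.5556
(2,0): Delta=-1.0000 Bond=117.2401
(2,1): Delta=-1.0000 Bond=117.2401
(2,2): Delta=-0.7058 Bond=94.7438
(3,0): Delta=-1.0000 Bond=120.7573
(3,1): Delta=-1.0000 Bond=120.7573
(3,2): Delta=-1.0000 Bond=120.7573
(3,3): Delta=-0.6578 Bond=91.4525
V0=26.0426

The replicating-portfolio and risk-neutral prices coincide; use p* = (1.03−0.69)/(1.12−0.69) = 0.7907 for the latter.
Terminal payoffs: V(4,0)=103.7529, V(4,1)=90.8984, V(4,2)=70.0330, V(4,3)=36.1646, V(4,4)=0.0000
Node (3,0) S=29.8943: V=(p*·90.8984+(1−p*)·103.7529)/1.03=90.8630; Δ=(90.8984−103.7529)/(33.4816−20.6271)=-1.0000; B=V−Δ·S=120.7573
Node (3,1) S=48.5241: V=(p*·70.0330+(1−p*)·90.8984)/1.03=72.2332; Δ=(70.0330−90.8984)/(54.3470−33.4816)=-1.0000; B=V−Δ·S=120.7573
Node (3,2) S=78.7638: V=(p*·36.1646+(1−p*)·70.0330)/1.03=41.9935; Δ=(36.1646−70.0330)/(88.2154−54.3470)=-1.0000; B=V−Δ·S=120.7573
Node (3,3) S=127.8484: V=(p*·0.0000+(1−p*)·36.1646)/1.03=7.3489; Δ=(0.0000−36.1646)/(143.1903−88.2154)=-0.6578; B=V−Δ·S=91.4525
Node (2,0) S=43.3251: V=(p*·72.2332+(1−p*)·90.8630)/1.03=73.9150; Δ=(72.2332−90.8630)/(48.5241−29.8943)=-1.0000; B=V−Δ·S=117.2401
Node (2,1) S=70.3248: V=(p*·41.9935+(1−p*)·72.2332)/1.03=46.9153; Δ=(41.9935−72.2332)/(78.7638−48.5241)=-1.0000; B=V−Δ·S=117.2401
Node (2,2) S=114.1504: V=(p*·7.3489+(1−p*)·41.9935)/1.03=14.1748; Δ=(7.3489−41.9935)/(127.8484−78.7638)=-0.7058; B=V−Δ·S=94.7438
Node (1,0) S=62.7900: V=(p*·46.9153+(1−p*)·73.9150)/1.03=51.0353; Δ=(46.9153−73.9150)/(70.3248−43.3251)=-1.0000; B=V−Δ·S=113.8253
Node (1,1) S=101.9200: V=(p*·14.1748+(1−p*)·46.9153)/1.03=20.4150; Δ=(14.1748−46.9153)/(114.1504−70.3248)=-0.7471; B=V−Δ·S=96.5556
Node (0,0) S=91.0000: V=(p*·20.4150+(1−p*)·51.0353)/1.03=26.0426; Δ=(20.4150−51.0353)/(101.9200−62.7900)=-0.7825; B=V−Δ·S=97.2526
Self-financing check: at every node Δ·S+B equals the discounted successor values.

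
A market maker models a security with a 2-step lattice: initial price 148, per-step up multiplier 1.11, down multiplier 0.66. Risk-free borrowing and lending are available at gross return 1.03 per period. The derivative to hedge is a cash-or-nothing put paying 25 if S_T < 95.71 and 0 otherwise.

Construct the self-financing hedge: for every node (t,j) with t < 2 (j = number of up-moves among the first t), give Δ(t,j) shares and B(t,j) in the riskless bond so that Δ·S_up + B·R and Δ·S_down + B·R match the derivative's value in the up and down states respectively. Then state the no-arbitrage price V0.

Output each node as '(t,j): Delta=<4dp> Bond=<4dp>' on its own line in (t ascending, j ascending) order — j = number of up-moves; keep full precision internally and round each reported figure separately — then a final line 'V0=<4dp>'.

(0,0): Delta=-0.0648 Bond=10.3336
(1,0): Delta=-0.5688 Bond=59.8706
(1,1): Delta=0.0000 Bond=0.0000
V0=0.7448

The replicating-portfolio and risk-neutral prices coincide; use p* = (1.03−0.66)/(1.11−0.66) = 0.8222 for the latter.
Payoff layer (t=2): V(2,0)=25.0000, V(2,1)=0.0000, V(2,2)=0.0000
(1,0): S=97.6800. Δ = (V_up−V_dn)/(S_up−S_dn) = (0.0000−25.0000)/(108.4248−64.4688) = -0.5688. V = [p*·0.0000 + (1−p*)·25.0000]/1.03 = 4.3150. B = V − Δ·S = 59.8706.
(1,1): S=164.2800. Δ = (V_up−V_dn)/(S_up−S_dn) = (0.0000−0.0000)/(182.3508−108.4248) = 0.0000. V = [p*·0.0000 + (1−p*)·0.0000]/1.03 = 0.0000. B = V − Δ·S = 0.0000.
(0,0): S=148.0000. Δ = (V_up−V_dn)/(S_up−S_dn) = (0.0000−4.3150)/(164.2800−97.6800) = -0.0648. V = [p*·0.0000 + (1−p*)·4.3150]/1.03 = 0.7448. B = V − Δ·S = 10.3336.
Check: Δ(0,0)·S0 + B(0,0) = 0.7448 = V0.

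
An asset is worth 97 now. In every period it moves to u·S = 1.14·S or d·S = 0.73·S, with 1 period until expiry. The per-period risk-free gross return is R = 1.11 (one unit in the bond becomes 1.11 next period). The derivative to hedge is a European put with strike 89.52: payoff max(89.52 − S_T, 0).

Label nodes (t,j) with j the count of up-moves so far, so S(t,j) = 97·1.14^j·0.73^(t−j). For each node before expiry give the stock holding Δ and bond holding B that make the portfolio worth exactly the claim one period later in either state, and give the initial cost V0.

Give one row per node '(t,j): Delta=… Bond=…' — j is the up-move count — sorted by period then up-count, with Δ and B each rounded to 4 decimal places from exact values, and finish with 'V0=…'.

Risk-neutral probability p* = (R−d)/(u−d) = (1.11−0.73)/(1.14−0.73) = 0.9268.
At expiry t=1: V(1,0)=18.7100, V(1,1)=0.0000
  t=0,j=0: stock 97.0000 → up 110.5800 (V=0.0000), down 70.8100 (V=18.7100). Price 1.2334; hedge Δ=-0.4705, bond B=46.8675.
Each (Δ,B) replicates both successor values, so the strategy is self-financing and V0 is arbitrage-free.

(0,0): Delta=-0.4705 Bond=46.8675
V0=1.2334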